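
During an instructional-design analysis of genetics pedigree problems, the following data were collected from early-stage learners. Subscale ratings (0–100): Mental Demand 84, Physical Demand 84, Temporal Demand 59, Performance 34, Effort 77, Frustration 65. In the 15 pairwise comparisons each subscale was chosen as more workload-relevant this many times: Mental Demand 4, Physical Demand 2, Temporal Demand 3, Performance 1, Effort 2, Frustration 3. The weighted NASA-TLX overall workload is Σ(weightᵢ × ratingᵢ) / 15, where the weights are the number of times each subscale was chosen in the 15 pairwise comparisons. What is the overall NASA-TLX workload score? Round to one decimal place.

70.9

The tallies are the weights (they sum to 15).
Weighted sum = 4·84 + 2·84 + 3·59 + 1·34 + 2·77 + 3·65
            = 336 + 168 + 177 + 34 + 154 + 195 = 1064.
Overall workload = 1064 / 15 = 70.9333 ≈ 70.9.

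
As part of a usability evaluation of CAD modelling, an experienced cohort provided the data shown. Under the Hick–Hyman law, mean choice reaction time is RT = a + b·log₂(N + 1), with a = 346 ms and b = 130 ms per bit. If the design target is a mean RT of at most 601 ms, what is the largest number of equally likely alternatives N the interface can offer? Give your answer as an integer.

Set 346 + 130·log₂(N + 1) ≤ 601.
log₂(N + 1) ≤ (601 − 346) / 130 = 1.9615.
N + 1 ≤ 2^1.9615 = 3.8947.
N ≤ 2.8947, so the largest integer N is 2.

2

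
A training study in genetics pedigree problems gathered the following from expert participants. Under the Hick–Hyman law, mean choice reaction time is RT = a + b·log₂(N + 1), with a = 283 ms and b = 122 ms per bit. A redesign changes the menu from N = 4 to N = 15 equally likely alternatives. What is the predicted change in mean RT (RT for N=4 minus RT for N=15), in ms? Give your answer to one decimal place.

-204.7

RT(4) = 283 + 122·log₂(5) = 283 + 122·2.3219 = 566.2718 ms.
RT(15) = 283 + 122·log₂(16) = 283 + 122·4.0000 = 771.0000 ms.
Difference = 566.2718 − 771.0000 = -204.7282 ≈ -204.7 ms.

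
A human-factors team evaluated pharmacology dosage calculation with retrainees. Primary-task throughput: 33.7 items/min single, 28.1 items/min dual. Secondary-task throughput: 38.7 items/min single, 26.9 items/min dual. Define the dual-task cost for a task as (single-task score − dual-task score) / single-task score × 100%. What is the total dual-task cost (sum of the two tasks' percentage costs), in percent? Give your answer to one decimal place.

47.1

Primary cost = (33.7 − 28.1) / 33.7 × 100% = 16.6172%.
Secondary cost = (38.7 − 26.9) / 38.7 × 100% = 30.4910%.
Total = 16.6172% + 30.4910% = 47.1082% ≈ 47.1%.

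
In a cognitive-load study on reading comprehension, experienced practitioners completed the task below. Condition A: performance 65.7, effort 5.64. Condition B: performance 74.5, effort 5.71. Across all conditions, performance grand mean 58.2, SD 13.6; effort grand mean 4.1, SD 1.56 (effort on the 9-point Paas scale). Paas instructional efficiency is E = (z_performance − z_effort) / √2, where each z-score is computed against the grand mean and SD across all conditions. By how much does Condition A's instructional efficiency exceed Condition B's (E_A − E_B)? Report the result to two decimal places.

-0.43

Condition A: z_P = (65.7 − 58.2)/13.6 = 0.5515; z_E = (5.64 − 4.1)/1.56 = 0.9872; E_A = (0.5515 − 0.9872)/√2 = -0.3081.
Condition B: z_P = (74.5 − 58.2)/13.6 = 1.1985; z_E = (5.71 − 4.1)/1.56 = 1.0321; E_B = (1.1985 − 1.0321)/√2 = 0.1177.
E_A − E_B = -0.3081 − 0.1177 = -0.4258 ≈ -0.43.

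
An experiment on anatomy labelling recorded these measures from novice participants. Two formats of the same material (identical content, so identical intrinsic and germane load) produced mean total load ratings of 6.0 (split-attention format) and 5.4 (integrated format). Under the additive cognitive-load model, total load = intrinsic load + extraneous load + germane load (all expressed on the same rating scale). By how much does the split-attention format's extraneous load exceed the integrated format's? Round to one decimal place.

Intrinsic and germane load are equal across formats, so the difference in total load equals the difference in extraneous load.
Extraneous-load difference = 6.0 − 5.4 = 0.6.

0.6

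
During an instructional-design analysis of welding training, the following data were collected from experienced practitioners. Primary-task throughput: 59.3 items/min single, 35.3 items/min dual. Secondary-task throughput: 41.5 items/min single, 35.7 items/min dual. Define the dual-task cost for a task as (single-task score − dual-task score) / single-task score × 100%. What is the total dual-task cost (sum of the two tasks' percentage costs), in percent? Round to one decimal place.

54.4

Primary cost = (59.3 − 35.3) / 59.3 × 100% = 40.4722%.
Secondary cost = (41.5 − 35.7) / 41.5 × 100% = 13.9759%.
Total = 40.4722% + 13.9759% = 54.4481% ≈ 54.4%.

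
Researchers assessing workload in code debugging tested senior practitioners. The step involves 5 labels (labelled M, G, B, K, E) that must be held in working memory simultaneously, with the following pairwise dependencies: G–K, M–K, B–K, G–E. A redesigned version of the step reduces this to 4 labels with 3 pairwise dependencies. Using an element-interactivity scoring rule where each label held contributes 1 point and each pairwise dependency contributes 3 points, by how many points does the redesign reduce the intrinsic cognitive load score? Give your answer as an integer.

Original: 5 × 1 + 4 × 3 = 5 + 12 = 17.
Redesigned: 4 × 1 + 3 × 3 = 4 + 9 = 13.
Reduction = 17 − 13 = 4.

4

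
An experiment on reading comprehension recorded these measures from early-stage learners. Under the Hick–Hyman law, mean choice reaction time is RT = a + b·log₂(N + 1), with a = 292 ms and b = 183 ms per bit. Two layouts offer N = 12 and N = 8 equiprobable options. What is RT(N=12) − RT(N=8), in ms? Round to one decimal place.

RT(12) = 292 + 183·log₂(13) = 292 + 183·3.7004 = 969.1732 ms.
RT(8) = 292 + 183·log₂(9) = 292 + 183·3.1699 = 872.0917 ms.
Difference = 969.1732 − 872.0917 = 97.0815 ≈ 97.1 ms.

97.1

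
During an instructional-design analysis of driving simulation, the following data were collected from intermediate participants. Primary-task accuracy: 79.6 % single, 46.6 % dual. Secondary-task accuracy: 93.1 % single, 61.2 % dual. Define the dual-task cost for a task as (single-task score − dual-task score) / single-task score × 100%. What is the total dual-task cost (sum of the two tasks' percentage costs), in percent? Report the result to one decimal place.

Primary cost = (79.6 − 46.6) / 79.6 × 100% = 41.4573%.
Secondary cost = (93.1 − 61.2) / 93.1 × 100% = 34.2642%.
Total = 41.4573% + 34.2642% = 75.7215% ≈ 75.7%.

75.7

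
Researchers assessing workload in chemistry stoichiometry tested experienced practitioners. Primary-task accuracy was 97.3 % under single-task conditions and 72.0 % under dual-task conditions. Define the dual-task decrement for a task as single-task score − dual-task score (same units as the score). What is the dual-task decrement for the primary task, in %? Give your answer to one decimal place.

25.3

Decrement = 97.3 − 72.0 = 25.3000 % ≈ 25.3 %.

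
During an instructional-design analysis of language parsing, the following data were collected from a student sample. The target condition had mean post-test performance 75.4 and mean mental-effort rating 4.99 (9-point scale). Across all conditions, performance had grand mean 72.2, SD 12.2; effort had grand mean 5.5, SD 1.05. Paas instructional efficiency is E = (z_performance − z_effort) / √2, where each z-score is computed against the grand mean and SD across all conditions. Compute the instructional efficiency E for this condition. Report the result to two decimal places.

0.53

z_performance = (75.4 − 72.2) / 12.2 = 3.2000 / 12.2 = 0.2623.
z_effort = (4.99 − 5.5) / 1.05 = -0.5100 / 1.05 = -0.4857.
z_P − z_E = 0.2623 − (-0.4857) = 0.7480.
E = 0.7480 / √2 = 0.7480 / 1.41421 = 0.5289 ≈ 0.53.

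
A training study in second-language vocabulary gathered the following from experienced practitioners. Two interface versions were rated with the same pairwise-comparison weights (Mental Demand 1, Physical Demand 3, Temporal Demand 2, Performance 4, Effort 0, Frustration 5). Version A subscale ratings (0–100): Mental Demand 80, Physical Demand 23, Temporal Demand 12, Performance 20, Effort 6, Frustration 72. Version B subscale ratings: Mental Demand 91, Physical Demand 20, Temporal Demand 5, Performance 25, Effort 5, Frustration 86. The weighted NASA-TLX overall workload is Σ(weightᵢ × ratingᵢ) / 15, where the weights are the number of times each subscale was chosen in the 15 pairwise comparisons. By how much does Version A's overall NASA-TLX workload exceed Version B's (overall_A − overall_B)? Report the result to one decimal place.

-5.2

Version A weighted sum = 1·80 + 3·23 + 2·12 + 4·20 + 0·6 + 5·72 = 80 + 69 + 24 + 80 + 0 + 360 = 613; overall_A = 613/15 = 40.8667.
Version B weighted sum = 1·91 + 3·20 + 2·5 + 4·25 + 0·5 + 5·86 = 91 + 60 + 10 + 100 + 0 + 430 = 691; overall_B = 691/15 = 46.0667.
Difference = 40.8667 − 46.0667 = -5.2000 ≈ -5.2.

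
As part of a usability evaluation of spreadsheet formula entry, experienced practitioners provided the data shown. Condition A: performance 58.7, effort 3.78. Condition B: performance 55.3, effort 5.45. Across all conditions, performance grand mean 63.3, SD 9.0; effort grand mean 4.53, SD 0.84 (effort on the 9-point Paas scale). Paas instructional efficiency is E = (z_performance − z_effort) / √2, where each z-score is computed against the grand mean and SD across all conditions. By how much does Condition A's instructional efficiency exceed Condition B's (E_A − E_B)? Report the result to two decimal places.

Condition A: z_P = (58.7 − 63.3)/9.0 = -0.5111; z_E = (3.78 − 4.53)/0.84 = -0.8929; E_A = (-0.5111 − (-0.8929))/√2 = 0.2700.
Condition B: z_P = (55.3 − 63.3)/9.0 = -0.8889; z_E = (5.45 − 4.53)/0.84 = 1.0952; E_B = (-0.8889 − 1.0952)/√2 = -1.4030.
E_A − E_B = 0.2700 − (-1.4030) = 1.6730 ≈ 1.67.

1.67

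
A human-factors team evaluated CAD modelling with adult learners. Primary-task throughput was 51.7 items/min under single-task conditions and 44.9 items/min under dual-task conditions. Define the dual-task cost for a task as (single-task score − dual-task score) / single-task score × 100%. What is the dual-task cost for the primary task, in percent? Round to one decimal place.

Cost = (51.7 − 44.9) / 51.7 × 100%
     = 6.8000 / 51.7 × 100% = 13.1528%.
≈ 13.2%.

13.2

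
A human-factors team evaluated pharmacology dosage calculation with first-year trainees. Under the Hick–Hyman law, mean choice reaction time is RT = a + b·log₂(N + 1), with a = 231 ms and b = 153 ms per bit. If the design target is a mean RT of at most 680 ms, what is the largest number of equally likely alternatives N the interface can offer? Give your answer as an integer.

6

Set 231 + 153·log₂(N + 1) ≤ 680.
log₂(N + 1) ≤ (680 − 231) / 153 = 2.9346.
N + 1 ≤ 2^2.9346 = 7.6454.
N ≤ 6.6454, so the largest integer N is 6.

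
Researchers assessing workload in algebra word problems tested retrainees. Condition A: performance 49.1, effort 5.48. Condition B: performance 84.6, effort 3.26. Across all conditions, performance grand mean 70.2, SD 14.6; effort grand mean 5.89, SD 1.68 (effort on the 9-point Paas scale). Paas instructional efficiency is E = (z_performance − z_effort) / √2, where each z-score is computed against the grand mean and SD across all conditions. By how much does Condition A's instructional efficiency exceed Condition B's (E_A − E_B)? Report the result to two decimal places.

-2.65

Condition A: z_P = (49.1 − 70.2)/14.6 = -1.4452; z_E = (5.48 − 5.89)/1.68 = -0.2440; E_A = (-1.4452 − (-0.2440))/√2 = -0.8494.
Condition B: z_P = (84.6 − 70.2)/14.6 = 0.9863; z_E = (3.26 − 5.89)/1.68 = -1.5655; E_B = (0.9863 − (-1.5655))/√2 = 1.8044.
E_A − E_B = -0.8494 − 1.8044 = -2.6538 ≈ -2.65.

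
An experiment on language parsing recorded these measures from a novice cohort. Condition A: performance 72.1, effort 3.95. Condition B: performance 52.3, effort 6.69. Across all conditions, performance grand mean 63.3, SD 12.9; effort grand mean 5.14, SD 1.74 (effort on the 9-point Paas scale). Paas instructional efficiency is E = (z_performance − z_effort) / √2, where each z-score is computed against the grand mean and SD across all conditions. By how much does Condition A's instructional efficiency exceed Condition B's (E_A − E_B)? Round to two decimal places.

2.20

Condition A: z_P = (72.1 − 63.3)/12.9 = 0.6822; z_E = (3.95 − 5.14)/1.74 = -0.6839; E_A = (0.6822 − (-0.6839))/√2 = 0.9660.
Condition B: z_P = (52.3 − 63.3)/12.9 = -0.8527; z_E = (6.69 − 5.14)/1.74 = 0.8908; E_B = (-0.8527 − 0.8908)/√2 = -1.2328.
E_A − E_B = 0.9660 − (-1.2328) = 2.1988 ≈ 2.20.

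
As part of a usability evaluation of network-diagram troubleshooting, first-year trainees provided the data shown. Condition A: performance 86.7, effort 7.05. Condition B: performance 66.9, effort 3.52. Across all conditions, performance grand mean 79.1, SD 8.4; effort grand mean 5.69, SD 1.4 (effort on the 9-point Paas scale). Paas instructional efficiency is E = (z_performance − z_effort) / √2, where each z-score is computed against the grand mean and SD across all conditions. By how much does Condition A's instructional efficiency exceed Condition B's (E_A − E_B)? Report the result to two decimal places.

-0.12

Condition A: z_P = (86.7 − 79.1)/8.4 = 0.9048; z_E = (7.05 − 5.69)/1.4 = 0.9714; E_A = (0.9048 − 0.9714)/√2 = -0.0471.
Condition B: z_P = (66.9 − 79.1)/8.4 = -1.4524; z_E = (3.52 − 5.69)/1.4 = -1.5500; E_B = (-1.4524 − (-1.5500))/√2 = 0.0690.
E_A − E_B = -0.0471 − 0.0690 = -0.1161 ≈ -0.12.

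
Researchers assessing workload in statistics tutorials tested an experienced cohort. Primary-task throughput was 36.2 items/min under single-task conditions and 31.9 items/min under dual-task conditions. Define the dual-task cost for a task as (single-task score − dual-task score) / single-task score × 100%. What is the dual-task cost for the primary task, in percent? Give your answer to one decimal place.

Cost = (36.2 − 31.9) / 36.2 × 100%
     = 4.3000 / 36.2 × 100% = 11.8785%.
≈ 11.9%.

11.9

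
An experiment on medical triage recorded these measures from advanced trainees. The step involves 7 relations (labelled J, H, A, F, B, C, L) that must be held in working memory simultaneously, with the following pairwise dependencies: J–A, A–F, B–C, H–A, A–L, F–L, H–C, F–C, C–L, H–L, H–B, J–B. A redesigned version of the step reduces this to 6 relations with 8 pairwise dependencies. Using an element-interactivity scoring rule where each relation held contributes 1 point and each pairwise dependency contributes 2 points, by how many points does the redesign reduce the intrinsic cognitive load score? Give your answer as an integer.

9

Original: 7 × 1 + 12 × 2 = 7 + 24 = 31.
Redesigned: 6 × 1 + 8 × 2 = 6 + 16 = 22.
Reduction = 31 − 22 = 9.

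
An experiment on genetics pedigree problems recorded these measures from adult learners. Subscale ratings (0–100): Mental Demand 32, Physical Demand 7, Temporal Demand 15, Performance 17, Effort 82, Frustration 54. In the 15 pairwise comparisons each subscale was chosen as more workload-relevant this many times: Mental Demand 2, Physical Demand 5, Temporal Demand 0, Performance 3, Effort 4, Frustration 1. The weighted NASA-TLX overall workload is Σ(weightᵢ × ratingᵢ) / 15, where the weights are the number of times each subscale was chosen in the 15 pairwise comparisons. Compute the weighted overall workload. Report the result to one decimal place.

The tallies are the weights (they sum to 15).
Weighted sum = 2·32 + 5·7 + 0·15 + 3·17 + 4·82 + 1·54
            = 64 + 35 + 0 + 51 + 328 + 54 = 532.
Overall workload = 532 / 15 = 35.4667 ≈ 35.5.

35.5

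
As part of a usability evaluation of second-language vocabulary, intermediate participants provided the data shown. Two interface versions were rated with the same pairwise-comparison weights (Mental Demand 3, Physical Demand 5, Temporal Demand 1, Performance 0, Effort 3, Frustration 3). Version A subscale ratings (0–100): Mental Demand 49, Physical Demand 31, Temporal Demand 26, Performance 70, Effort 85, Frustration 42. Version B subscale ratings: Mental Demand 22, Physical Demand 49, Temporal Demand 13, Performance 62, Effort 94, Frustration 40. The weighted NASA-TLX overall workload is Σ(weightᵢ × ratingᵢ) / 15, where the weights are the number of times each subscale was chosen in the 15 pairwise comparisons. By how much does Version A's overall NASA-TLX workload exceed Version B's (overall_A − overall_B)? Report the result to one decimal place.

-1.1

Version A weighted sum = 3·49 + 5·31 + 1·26 + 0·70 + 3·85 + 3·42 = 147 + 155 + 26 + 0 + 255 + 126 = 709; overall_A = 709/15 = 47.2667.
Version B weighted sum = 3·22 + 5·49 + 1·13 + 0·62 + 3·94 + 3·40 = 66 + 245 + 13 + 0 + 282 + 120 = 726; overall_B = 726/15 = 48.4000.
Difference = 47.2667 − 48.4000 = -1.1333 ≈ -1.1.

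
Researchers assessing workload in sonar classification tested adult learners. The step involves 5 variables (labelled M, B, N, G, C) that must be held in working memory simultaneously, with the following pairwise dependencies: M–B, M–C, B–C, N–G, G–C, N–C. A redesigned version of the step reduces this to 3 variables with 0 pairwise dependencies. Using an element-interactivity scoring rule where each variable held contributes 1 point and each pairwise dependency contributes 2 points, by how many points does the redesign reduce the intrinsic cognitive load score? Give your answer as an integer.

14

Original: 5 × 1 + 6 × 2 = 5 + 12 = 17.
Redesigned: 3 × 1 + 0 × 2 = 3 + 0 = 3.
Reduction = 17 − 3 = 14.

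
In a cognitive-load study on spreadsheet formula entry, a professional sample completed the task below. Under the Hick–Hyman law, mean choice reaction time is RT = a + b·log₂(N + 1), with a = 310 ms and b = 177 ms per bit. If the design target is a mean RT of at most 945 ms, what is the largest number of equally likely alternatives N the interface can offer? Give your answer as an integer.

Set 310 + 177·log₂(N + 1) ≤ 945.
log₂(N + 1) ≤ (945 − 310) / 177 = 3.5876.
N + 1 ≤ 2^3.5876 = 12.0220.
N ≤ 11.0220, so the largest integer N is 11.

11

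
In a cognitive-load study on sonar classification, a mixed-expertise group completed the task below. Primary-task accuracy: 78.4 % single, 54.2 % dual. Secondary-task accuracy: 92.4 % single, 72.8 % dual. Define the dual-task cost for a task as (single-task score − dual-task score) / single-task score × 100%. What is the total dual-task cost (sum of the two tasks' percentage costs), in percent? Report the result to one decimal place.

52.1

Primary cost = (78.4 − 54.2) / 78.4 × 100% = 30.8673%.
Secondary cost = (92.4 − 72.8) / 92.4 × 100% = 21.2121%.
Total = 30.8673% + 21.2121% = 52.0794% ≈ 52.1%.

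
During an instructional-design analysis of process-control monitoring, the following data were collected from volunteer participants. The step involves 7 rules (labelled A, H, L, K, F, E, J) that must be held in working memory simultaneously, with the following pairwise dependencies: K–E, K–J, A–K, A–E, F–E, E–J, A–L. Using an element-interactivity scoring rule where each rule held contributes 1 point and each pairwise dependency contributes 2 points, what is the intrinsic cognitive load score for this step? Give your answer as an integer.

21

Count of rules held simultaneously: 7.
Count of pairwise dependencies listed: 7.
Element contribution: 7 × 1 = 7.
Interaction contribution: 7 × 2 = 14.
Intrinsic load = 7 + 14 = 21.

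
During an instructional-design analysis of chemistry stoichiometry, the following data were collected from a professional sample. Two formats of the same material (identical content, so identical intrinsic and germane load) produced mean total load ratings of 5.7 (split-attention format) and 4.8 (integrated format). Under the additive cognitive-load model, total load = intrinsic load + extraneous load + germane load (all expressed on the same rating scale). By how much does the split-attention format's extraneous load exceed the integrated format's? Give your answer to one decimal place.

Intrinsic and germane load are equal across formats, so the difference in total load equals the difference in extraneous load.
Extraneous-load difference = 5.7 − 4.8 = 0.9.

0.9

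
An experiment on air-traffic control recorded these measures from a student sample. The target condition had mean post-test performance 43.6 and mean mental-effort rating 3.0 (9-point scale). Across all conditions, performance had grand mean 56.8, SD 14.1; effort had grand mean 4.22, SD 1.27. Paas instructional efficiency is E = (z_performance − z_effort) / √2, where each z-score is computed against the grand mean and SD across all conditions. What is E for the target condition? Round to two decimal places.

z_performance = (43.6 − 56.8) / 14.1 = -13.2000 / 14.1 = -0.9362.
z_effort = (3.0 − 4.22) / 1.27 = -1.2200 / 1.27 = -0.9606.
z_P − z_E = -0.9362 − (-0.9606) = 0.0244.
E = 0.0244 / √2 = 0.0244 / 1.41421 = 0.0173 ≈ 0.02.

0.02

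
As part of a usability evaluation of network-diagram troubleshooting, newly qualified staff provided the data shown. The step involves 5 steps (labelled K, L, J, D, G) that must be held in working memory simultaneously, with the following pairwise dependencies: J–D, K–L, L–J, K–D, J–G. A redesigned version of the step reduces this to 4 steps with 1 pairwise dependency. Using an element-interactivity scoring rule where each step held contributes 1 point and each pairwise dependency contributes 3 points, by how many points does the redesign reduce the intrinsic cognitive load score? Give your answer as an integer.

Original: 5 × 1 + 5 × 3 = 5 + 15 = 20.
Redesigned: 4 × 1 + 1 × 3 = 4 + 3 = 7.
Reduction = 20 − 7 = 13.

13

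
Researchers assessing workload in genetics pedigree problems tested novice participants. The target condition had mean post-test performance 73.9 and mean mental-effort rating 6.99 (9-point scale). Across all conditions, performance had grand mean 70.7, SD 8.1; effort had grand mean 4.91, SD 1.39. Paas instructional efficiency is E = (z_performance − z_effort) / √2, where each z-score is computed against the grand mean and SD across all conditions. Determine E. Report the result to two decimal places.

z_performance = (73.9 − 70.7) / 8.1 = 3.2000 / 8.1 = 0.3951.
z_effort = (6.99 − 4.91) / 1.39 = 2.0800 / 1.39 = 1.4964.
z_P − z_E = 0.3951 − 1.4964 = -1.1013.
E = -1.1013 / √2 = -1.1013 / 1.41421 = -0.7787 ≈ -0.78.

-0.78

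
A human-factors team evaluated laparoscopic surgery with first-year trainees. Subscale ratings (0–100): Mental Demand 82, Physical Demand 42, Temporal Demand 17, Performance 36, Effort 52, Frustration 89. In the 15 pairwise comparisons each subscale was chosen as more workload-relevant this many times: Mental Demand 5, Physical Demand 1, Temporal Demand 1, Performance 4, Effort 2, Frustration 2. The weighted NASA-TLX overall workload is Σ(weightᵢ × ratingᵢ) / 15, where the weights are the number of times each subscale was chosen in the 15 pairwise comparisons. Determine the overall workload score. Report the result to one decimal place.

59.7

The tallies are the weights (they sum to 15).
Weighted sum = 5·82 + 1·42 + 1·17 + 4·36 + 2·52 + 2·89
            = 410 + 42 + 17 + 144 + 104 + 178 = 895.
Overall workload = 895 / 15 = 59.6667 ≈ 59.7.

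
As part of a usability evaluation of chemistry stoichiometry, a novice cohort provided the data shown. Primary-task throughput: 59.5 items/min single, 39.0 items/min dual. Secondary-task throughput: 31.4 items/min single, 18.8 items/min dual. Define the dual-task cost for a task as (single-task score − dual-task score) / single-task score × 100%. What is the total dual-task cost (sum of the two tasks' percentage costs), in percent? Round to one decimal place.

Primary cost = (59.5 − 39.0) / 59.5 × 100% = 34.4538%.
Secondary cost = (31.4 − 18.8) / 31.4 × 100% = 40.1274%.
Total = 34.4538% + 40.1274% = 74.5812% ≈ 74.6%.

74.6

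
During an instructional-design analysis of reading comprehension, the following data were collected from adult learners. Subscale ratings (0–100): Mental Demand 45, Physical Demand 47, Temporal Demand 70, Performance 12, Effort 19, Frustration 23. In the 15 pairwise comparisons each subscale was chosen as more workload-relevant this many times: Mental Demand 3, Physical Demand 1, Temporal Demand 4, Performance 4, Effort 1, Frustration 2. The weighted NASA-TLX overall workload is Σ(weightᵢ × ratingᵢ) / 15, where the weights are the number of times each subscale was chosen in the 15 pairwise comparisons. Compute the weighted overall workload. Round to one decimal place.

The tallies are the weights (they sum to 15).
Weighted sum = 3·45 + 1·47 + 4·70 + 4·12 + 1·19 + 2·23
            = 135 + 47 + 280 + 48 + 19 + 46 = 575.
Overall workload = 575 / 15 = 38.3333 ≈ 38.3.

38.3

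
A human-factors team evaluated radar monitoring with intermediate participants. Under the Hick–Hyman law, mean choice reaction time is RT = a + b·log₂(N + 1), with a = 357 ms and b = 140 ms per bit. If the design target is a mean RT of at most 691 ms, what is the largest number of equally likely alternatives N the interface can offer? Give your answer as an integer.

Set 357 + 140·log₂(N + 1) ≤ 691.
log₂(N + 1) ≤ (691 − 357) / 140 = 2.3857.
N + 1 ≤ 2^2.3857 = 5.2260.
N ≤ 4.2260, so the largest integer N is 4.

4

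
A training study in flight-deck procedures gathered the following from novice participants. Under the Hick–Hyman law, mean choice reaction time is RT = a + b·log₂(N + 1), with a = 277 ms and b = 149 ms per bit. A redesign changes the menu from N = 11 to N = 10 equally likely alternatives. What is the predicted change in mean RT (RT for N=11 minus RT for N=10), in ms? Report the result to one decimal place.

RT(11) = 277 + 149·log₂(12) = 277 + 149·3.5850 = 811.1650 ms.
RT(10) = 277 + 149·log₂(11) = 277 + 149·3.4594 = 792.4506 ms.
Difference = 811.1650 − 792.4506 = 18.7144 ≈ 18.7 ms.

18.7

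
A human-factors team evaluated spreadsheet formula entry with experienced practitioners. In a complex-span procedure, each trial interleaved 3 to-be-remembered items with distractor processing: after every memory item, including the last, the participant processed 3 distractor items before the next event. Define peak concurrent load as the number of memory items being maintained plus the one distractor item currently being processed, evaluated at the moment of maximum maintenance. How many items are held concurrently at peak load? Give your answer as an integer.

Maintenance is greatest during the distractor(s) after memory item 3: all 3 memory items are being held.
One distractor item is concurrently being processed.
Peak concurrent load = 3 + 1 = 4 items.

4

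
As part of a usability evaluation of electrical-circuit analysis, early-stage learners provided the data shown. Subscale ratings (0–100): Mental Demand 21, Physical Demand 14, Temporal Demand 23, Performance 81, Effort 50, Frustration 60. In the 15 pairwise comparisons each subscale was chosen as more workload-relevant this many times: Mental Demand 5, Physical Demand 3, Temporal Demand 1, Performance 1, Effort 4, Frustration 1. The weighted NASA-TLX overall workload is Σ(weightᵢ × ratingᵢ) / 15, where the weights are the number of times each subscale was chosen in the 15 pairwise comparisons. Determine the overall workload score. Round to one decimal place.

The tallies are the weights (they sum to 15).
Weighted sum = 5·21 + 3·14 + 1·23 + 1·81 + 4·50 + 1·60
            = 105 + 42 + 23 + 81 + 200 + 60 = 511.
Overall workload = 511 / 15 = 34.0667 ≈ 34.1.

34.1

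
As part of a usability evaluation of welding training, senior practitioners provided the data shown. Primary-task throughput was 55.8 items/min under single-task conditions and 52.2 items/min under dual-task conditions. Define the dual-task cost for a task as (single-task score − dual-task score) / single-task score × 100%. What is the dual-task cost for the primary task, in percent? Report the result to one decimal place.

Cost = (55.8 − 52.2) / 55.8 × 100%
     = 3.6000 / 55.8 × 100% = 6.4516%.
≈ 6.5%.

6.5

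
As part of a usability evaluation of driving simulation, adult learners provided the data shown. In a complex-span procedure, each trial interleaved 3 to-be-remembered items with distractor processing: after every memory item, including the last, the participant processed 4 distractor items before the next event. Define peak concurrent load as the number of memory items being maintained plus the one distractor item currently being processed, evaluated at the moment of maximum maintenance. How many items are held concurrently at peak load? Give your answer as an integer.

Maintenance is greatest during the distractor(s) after memory item 3: all 3 memory items are being held.
One distractor item is concurrently being processed.
Peak concurrent load = 3 + 1 = 4 items.

4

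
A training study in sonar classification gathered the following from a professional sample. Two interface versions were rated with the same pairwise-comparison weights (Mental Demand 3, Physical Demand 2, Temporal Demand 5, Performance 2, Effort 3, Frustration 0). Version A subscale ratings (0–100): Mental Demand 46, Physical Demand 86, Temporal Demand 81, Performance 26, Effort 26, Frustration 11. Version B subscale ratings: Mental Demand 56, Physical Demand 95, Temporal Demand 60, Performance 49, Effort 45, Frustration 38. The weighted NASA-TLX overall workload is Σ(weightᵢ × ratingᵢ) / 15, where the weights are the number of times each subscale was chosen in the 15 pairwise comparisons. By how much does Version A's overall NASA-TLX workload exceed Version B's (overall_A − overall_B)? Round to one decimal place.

-3.1

Version A weighted sum = 3·46 + 2·86 + 5·81 + 2·26 + 3·26 + 0·11 = 138 + 172 + 405 + 52 + 78 + 0 = 845; overall_A = 845/15 = 56.3333.
Version B weighted sum = 3·56 + 2·95 + 5·60 + 2·49 + 3·45 + 0·38 = 168 + 190 + 300 + 98 + 135 + 0 = 891; overall_B = 891/15 = 59.4000.
Difference = 56.3333 − 59.4000 = -3.0667 ≈ -3.1.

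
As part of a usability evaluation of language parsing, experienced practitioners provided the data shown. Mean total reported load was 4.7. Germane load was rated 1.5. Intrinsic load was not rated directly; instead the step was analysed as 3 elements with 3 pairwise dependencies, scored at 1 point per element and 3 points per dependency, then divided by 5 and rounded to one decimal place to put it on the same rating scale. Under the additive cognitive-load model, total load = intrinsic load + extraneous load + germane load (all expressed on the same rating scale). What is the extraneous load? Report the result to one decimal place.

Intrinsic (element-interactivity): (3 × 1 + 3 × 3) / 5 = 12 / 5 = 2.4000 → 2.4.
extraneous load = total − intrinsic − germane
             = 4.7 − 2.4 − 1.5 = 0.8.

0.8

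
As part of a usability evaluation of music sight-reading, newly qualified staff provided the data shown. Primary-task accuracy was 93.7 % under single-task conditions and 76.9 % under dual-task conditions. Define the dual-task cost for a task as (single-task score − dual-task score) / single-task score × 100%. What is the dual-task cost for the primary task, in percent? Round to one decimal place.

Cost = (93.7 − 76.9) / 93.7 × 100%
     = 16.8000 / 93.7 × 100% = 17.9296%.
≈ 17.9%.

17.9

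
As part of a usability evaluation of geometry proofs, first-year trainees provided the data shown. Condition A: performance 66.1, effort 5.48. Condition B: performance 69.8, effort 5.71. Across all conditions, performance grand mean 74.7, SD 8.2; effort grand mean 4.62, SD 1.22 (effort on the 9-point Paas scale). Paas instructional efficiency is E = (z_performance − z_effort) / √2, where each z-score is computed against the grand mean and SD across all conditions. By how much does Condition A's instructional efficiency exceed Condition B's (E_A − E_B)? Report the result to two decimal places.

Condition A: z_P = (66.1 − 74.7)/8.2 = -1.0488; z_E = (5.48 − 4.62)/1.22 = 0.7049; E_A = (-1.0488 − 0.7049)/√2 = -1.2401.
Condition B: z_P = (69.8 − 74.7)/8.2 = -0.5976; z_E = (5.71 − 4.62)/1.22 = 0.8934; E_B = (-0.5976 − 0.8934)/√2 = -1.0543.
E_A − E_B = -1.2401 − (-1.0543) = -0.1858 ≈ -0.19.

-0.19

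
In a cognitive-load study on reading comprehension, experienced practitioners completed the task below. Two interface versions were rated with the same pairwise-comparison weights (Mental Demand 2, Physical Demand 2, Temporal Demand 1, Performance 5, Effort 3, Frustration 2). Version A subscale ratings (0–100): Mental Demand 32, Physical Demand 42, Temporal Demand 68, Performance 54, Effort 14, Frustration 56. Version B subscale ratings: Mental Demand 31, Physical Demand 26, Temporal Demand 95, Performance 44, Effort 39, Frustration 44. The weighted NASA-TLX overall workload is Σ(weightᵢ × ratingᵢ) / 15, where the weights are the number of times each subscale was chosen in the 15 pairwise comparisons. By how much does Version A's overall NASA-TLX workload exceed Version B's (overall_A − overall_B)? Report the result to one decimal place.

Version A weighted sum = 2·32 + 2·42 + 1·68 + 5·54 + 3·14 + 2·56 = 64 + 84 + 68 + 270 + 42 + 112 = 640; overall_A = 640/15 = 42.6667.
Version B weighted sum = 2·31 + 2·26 + 1·95 + 5·44 + 3·39 + 2·44 = 62 + 52 + 95 + 220 + 117 + 88 = 634; overall_B = 634/15 = 42.2667.
Difference = 42.6667 − 42.2667 = 0.4000 ≈ 0.4.

0.4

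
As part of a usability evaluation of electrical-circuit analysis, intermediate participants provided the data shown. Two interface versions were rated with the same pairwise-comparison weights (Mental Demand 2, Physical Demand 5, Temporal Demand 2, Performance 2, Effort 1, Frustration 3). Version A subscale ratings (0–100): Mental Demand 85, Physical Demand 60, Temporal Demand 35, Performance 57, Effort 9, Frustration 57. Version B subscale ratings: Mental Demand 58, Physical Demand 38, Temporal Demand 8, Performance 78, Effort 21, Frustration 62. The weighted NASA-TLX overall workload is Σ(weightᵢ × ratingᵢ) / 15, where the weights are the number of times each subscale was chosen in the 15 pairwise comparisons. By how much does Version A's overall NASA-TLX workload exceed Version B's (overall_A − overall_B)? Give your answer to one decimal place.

9.9

Version A weighted sum = 2·85 + 5·60 + 2·35 + 2·57 + 1·9 + 3·57 = 170 + 300 + 70 + 114 + 9 + 171 = 834; overall_A = 834/15 = 55.6000.
Version B weighted sum = 2·58 + 5·38 + 2·8 + 2·78 + 1·21 + 3·62 = 116 + 190 + 16 + 156 + 21 + 186 = 685; overall_B = 685/15 = 45.6667.
Difference = 55.6000 − 45.6667 = 9.9333 ≈ 9.9.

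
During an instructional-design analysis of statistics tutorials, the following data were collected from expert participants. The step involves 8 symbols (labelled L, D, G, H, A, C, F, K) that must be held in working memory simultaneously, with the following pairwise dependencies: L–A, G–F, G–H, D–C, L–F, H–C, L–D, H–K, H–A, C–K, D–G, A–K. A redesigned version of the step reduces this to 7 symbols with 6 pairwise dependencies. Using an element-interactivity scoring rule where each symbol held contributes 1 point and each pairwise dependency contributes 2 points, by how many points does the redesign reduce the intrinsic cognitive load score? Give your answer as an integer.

Original: 8 × 1 + 12 × 2 = 8 + 24 = 32.
Redesigned: 7 × 1 + 6 × 2 = 7 + 12 = 19.
Reduction = 32 − 19 = 13.

13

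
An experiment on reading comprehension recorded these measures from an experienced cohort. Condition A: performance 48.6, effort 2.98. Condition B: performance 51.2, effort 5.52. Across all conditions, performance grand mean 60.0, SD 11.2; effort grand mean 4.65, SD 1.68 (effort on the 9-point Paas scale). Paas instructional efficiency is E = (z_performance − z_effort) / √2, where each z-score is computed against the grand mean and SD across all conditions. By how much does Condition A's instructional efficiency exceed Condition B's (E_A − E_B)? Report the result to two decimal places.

Condition A: z_P = (48.6 − 60.0)/11.2 = -1.0179; z_E = (2.98 − 4.65)/1.68 = -0.9940; E_A = (-1.0179 − (-0.9940))/√2 = -0.0169.
Condition B: z_P = (51.2 − 60.0)/11.2 = -0.7857; z_E = (5.52 − 4.65)/1.68 = 0.5179; E_B = (-0.7857 − 0.5179)/√2 = -0.9218.
E_A − E_B = -0.0169 − (-0.9218) = 0.9049 ≈ 0.90.

0.90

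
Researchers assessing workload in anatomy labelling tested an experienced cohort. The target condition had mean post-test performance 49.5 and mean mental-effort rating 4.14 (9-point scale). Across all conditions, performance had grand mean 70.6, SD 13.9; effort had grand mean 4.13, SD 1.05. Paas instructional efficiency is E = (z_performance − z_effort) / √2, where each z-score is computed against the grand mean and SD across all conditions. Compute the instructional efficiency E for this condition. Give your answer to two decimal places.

z_performance = (49.5 − 70.6) / 13.9 = -21.1000 / 13.9 = -1.5180.
z_effort = (4.14 − 4.13) / 1.05 = 0.0100 / 1.05 = 0.0095.
z_P − z_E = -1.5180 − 0.0095 = -1.5275.
E = -1.5275 / √2 = -1.5275 / 1.41421 = -1.0801 ≈ -1.08.

-1.08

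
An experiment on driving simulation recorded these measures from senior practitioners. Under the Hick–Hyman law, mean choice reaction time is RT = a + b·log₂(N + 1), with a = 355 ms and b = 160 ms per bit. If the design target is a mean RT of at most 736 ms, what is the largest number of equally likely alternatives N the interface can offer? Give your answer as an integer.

4

Set 355 + 160·log₂(N + 1) ≤ 736.
log₂(N + 1) ≤ (736 − 355) / 160 = 2.3813.
N + 1 ≤ 2^2.3813 = 5.2101.
N ≤ 4.2101, so the largest integer N is 4.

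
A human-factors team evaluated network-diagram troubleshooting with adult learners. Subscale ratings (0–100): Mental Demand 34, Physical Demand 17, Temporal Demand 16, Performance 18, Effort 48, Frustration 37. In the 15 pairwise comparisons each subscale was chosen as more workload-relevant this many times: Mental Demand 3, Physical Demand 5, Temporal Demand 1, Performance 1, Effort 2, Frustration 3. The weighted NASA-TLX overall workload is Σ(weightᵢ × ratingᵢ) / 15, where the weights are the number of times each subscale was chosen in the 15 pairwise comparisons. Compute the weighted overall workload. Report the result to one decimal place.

The tallies are the weights (they sum to 15).
Weighted sum = 3·34 + 5·17 + 1·16 + 1·18 + 2·48 + 3·37
            = 102 + 85 + 16 + 18 + 96 + 111 = 428.
Overall workload = 428 / 15 = 28.5333 ≈ 28.5.

28.5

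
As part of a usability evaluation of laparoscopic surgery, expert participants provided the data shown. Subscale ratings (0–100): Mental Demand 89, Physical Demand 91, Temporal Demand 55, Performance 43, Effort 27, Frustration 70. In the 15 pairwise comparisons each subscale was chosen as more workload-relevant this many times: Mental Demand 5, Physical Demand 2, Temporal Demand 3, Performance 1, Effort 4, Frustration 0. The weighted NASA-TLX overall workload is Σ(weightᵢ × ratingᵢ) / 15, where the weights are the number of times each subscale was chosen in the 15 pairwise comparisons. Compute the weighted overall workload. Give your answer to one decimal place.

62.9

The tallies are the weights (they sum to 15).
Weighted sum = 5·89 + 2·91 + 3·55 + 1·43 + 4·27 + 0·70
            = 445 + 182 + 165 + 43 + 108 + 0 = 943.
Overall workload = 943 / 15 = 62.8667 ≈ 62.9.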